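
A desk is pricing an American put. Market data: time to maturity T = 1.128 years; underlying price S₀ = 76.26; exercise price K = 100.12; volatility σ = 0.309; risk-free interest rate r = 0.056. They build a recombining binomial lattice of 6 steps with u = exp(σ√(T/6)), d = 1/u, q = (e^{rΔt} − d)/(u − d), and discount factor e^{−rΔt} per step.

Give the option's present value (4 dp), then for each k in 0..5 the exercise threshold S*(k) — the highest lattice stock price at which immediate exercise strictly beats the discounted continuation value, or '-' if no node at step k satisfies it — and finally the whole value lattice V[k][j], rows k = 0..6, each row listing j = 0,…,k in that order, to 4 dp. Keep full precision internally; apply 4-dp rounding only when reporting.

params: Δt=0.18800 u=1.14337 d=0.87461 q=0.50593 e^(-rΔt)=0.98953
t_6 payoffs: 65.9867 55.4978 41.7857 23.8600 0.4259 0.0000 0.0000
t_5: node(5,0) S=39.0270 payoff=61.0930 vs cont=60.0445 → 61.0930 [stop]  node(5,1) S=51.0197 payoff=49.1003 vs cont=48.0518 → 49.1003 [stop]  node(5,2) S=66.6976 payoff=33.4224 vs cont=32.3738 → 33.4224 [stop]  node(5,3) S=87.1933 payoff=12.9267 vs cont=11.8781 → 12.9267 [stop]  node(5,4) S=113.9872 payoff=0.0000 vs cont=0.2082 → 0.2082 [wait]  node(5,5) S=149.0146 payoff=0.0000 vs cont=0.0000 → 0.0000 [wait]  ⇒ S*(5)=87.1933
t_4: node(4,0) S=44.6222 payoff=55.4978 vs cont=54.4493 → 55.4978 [stop]  node(4,1) S=58.3343 payoff=41.7857 vs cont=40.7372 → 41.7857 [stop]  node(4,2) S=76.2600 payoff=23.8600 vs cont=22.8115 → 23.8600 [stop]  node(4,3) S=99.6941 payoff=0.4259 vs cont=6.4240 → 6.4240 [wait]  node(4,4) S=130.3294 payoff=0.0000 vs cont=0.1018 → 0.1018 [wait]  ⇒ S*(4)=76.2600
t_3: node(3,0) S=51.0197 payoff=49.1003 vs cont=48.0518 → 49.1003 [stop]  node(3,1) S=66.6976 payoff=33.4224 vs cont=32.3738 → 33.4224 [stop]  node(3,2) S=87.1933 payoff=12.9267 vs cont=14.8810 → 14.8810 [wait]  node(3,3) S=113.9872 payoff=0.0000 vs cont=3.1916 → 3.1916 [wait]  ⇒ S*(3)=66.6976
t_2: node(2,0) S=58.3343 payoff=41.7857 vs cont=40.7372 → 41.7857 [stop]  node(2,1) S=76.2600 payoff=23.8600 vs cont=23.7899 → 23.8600 [stop]  node(2,2) S=99.6941 payoff=0.4259 vs cont=8.8730 → 8.8730 [wait]  ⇒ S*(2)=76.2600
t_1: node(1,0) S=66.6976 payoff=33.4224 vs cont=32.3738 → 33.4224 [stop]  node(1,1) S=87.1933 payoff=12.9267 vs cont=16.1071 → 16.1071 [wait]  ⇒ S*(1)=66.6976
t_0: node(0,0) S=76.2600 payoff=23.8600 vs cont=24.4037 → 24.4037 [wait]  ⇒ S*(0)=-

price = 24.4037
boundary = - 66.6976 76.2600 66.6976 76.2600 87.1933
tree:
24.4037
33.4224 16.1071
41.7857 23.8600 8.8730
49.1003 33.4224 14.8810 3.1916
55.4978 41.7857 23.8600 6.4240 0.1018
61.0930 49.1003 33.4224 12.9267 0.2082 0.0000
65.9867 55.4978 41.7857 23.8600 0.4259 0.0000 0.0000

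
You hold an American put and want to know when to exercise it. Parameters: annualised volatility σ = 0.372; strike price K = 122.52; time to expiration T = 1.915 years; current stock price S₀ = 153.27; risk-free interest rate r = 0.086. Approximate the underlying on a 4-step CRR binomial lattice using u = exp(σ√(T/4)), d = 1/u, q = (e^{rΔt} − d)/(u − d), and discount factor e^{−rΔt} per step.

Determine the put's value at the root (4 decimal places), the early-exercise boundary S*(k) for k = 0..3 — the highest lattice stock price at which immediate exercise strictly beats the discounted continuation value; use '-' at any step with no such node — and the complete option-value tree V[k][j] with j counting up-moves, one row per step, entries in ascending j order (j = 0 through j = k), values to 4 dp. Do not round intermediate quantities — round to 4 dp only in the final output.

price = 9.7453
boundary = - - - 70.8115
tree:
9.7453
17.7163 3.0840
31.0911 6.6501 0.0000
51.7085 14.3398 0.0000 0.0000
67.7782 30.9215 0.0000 0.0000 0.0000

Δt=0.47875, u=1.29355, d=0.77306, q=0.51676, disc=e^(-rΔt)=0.95966
k=4 terminal: V=max(K-S,0) → 67.7782 30.9215 0.0000 0.0000 0.0000
k=3: j=0 S=70.8115 intr=51.7085 cont=46.7665 V=51.7085[EX]; j=1 S=118.4875 intr=4.0325 cont=14.3398 V=14.3398[hold]; j=2 S=198.2630 intr=0.0000 cont=0.0000 V=0.0000[hold]; j=3 S=331.7498 intr=0.0000 cont=0.0000 V=0.0000[hold]  S*(3)=70.8115
k=2: j=0 S=91.5985 intr=30.9215 cont=31.0911 V=31.0911[hold]; j=1 S=153.2700 intr=0.0000 cont=6.6501 V=6.6501[hold]; j=2 S=256.4639 intr=0.0000 cont=0.0000 V=0.0000[hold]  S*(2)=-
k=1: j=0 S=118.4875 intr=4.0325 cont=17.7163 V=17.7163[hold]; j=1 S=198.2630 intr=0.0000 cont=3.0840 V=3.0840[hold]  S*(1)=-
k=0: j=0 S=153.2700 intr=0.0000 cont=9.7453 V=9.7453[hold]  S*(0)=-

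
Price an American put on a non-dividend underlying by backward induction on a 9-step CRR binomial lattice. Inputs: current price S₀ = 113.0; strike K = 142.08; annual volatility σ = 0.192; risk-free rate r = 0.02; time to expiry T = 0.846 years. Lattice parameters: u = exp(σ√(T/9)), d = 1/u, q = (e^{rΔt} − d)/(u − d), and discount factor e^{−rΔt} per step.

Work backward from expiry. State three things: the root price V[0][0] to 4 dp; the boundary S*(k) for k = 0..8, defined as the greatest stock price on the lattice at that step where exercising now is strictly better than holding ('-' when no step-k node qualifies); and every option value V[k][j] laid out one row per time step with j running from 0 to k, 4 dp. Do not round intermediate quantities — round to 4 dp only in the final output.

Δt=0.09400  u=1.06063  d=0.94283  q=0.50126  discount=0.99812
step 9 (expiry): payoffs max(K−S,0) = 75.5540 67.2420 57.8916 47.3728 35.5399 22.2284 7.2539 0.0000 0.0000 0.0000
step 8: (k=8,j=0): S=70.5597, (K−S)⁺=71.5203, hold=71.2534 ⇒ V=71.5203 exercise | (k=8,j=1): S=79.3756, (K−S)⁺=62.7044, hold=62.4375 ⇒ V=62.7044 exercise | (k=8,j=2): S=89.2930, (K−S)⁺=52.7870, hold=52.5201 ⇒ V=52.7870 exercise | (k=8,j=3): S=100.4496, (K−S)⁺=41.6304, hold=41.3636 ⇒ V=41.6304 exercise | (k=8,j=4): S=113.0000, (K−S)⁺=29.0800, hold=28.8131 ⇒ V=29.0800 exercise | (k=8,j=5): S=127.1185, (K−S)⁺=14.9615, hold=14.6946 ⇒ V=14.9615 exercise | (k=8,j=6): S=143.0011, (K−S)⁺=0.0000, hold=3.6110 ⇒ V=3.6110 continue | (k=8,j=7): S=160.8680, (K−S)⁺=0.0000, hold=0.0000 ⇒ V=0.0000 continue | (k=8,j=8): S=180.9673, (K−S)⁺=0.0000, hold=0.0000 ⇒ V=0.0000 continue  boundary S*=127.1185
step 7: (k=7,j=0): S=74.8380, (K−S)⁺=67.2420, hold=66.9752 ⇒ V=67.2420 exercise | (k=7,j=1): S=84.1884, (K−S)⁺=57.8916, hold=57.6247 ⇒ V=57.8916 exercise | (k=7,j=2): S=94.7072, (K−S)⁺=47.3728, hold=47.1060 ⇒ V=47.3728 exercise | (k=7,j=3): S=106.5401, (K−S)⁺=35.5399, hold=35.2730 ⇒ V=35.5399 exercise | (k=7,j=4): S=119.8516, (K−S)⁺=22.2284, hold=21.9616 ⇒ V=22.2284 exercise | (k=7,j=5): S=134.8261, (K−S)⁺=7.2539, hold=9.2545 ⇒ V=9.2545 continue | (k=7,j=6): S=151.6717, (K−S)⁺=0.0000, hold=1.7976 ⇒ V=1.7976 continue | (k=7,j=7): S=170.6220, (K−S)⁺=0.0000, hold=0.0000 ⇒ V=0.0000 continue  boundary S*=119.8516
step 6: (k=6,j=0): S=79.3756, (K−S)⁺=62.7044, hold=62.4375 ⇒ V=62.7044 exercise | (k=6,j=1): S=89.2930, (K−S)⁺=52.7870, hold=52.5201 ⇒ V=52.7870 exercise | (k=6,j=2): S=100.4496, (K−S)⁺=41.6304, hold=41.3636 ⇒ V=41.6304 exercise | (k=6,j=3): S=113.0000, (K−S)⁺=29.0800, hold=28.8131 ⇒ V=29.0800 exercise | (k=6,j=4): S=127.1185, (K−S)⁺=14.9615, hold=15.6956 ⇒ V=15.6956 continue | (k=6,j=5): S=143.0011, (K−S)⁺=0.0000, hold=5.5062 ⇒ V=5.5062 continue | (k=6,j=6): S=160.8680, (K−S)⁺=0.0000, hold=0.8948 ⇒ V=0.8948 continue  boundary S*=113.0000
step 5: (k=5,j=0): S=84.1884, (K−S)⁺=57.8916, hold=57.6247 ⇒ V=57.8916 exercise | (k=5,j=1): S=94.7072, (K−S)⁺=47.3728, hold=47.1060 ⇒ V=47.3728 exercise | (k=5,j=2): S=106.5401, (K−S)⁺=35.5399, hold=35.2730 ⇒ V=35.5399 exercise | (k=5,j=3): S=119.8516, (K−S)⁺=22.2284, hold=22.3289 ⇒ V=22.3289 continue | (k=5,j=4): S=134.8261, (K−S)⁺=7.2539, hold=10.5682 ⇒ V=10.5682 continue | (k=5,j=5): S=151.6717, (K−S)⁺=0.0000, hold=3.1887 ⇒ V=3.1887 continue  boundary S*=106.5401
step 4: (k=4,j=0): S=89.2930, (K−S)⁺=52.7870, hold=52.5201 ⇒ V=52.7870 exercise | (k=4,j=1): S=100.4496, (K−S)⁺=41.6304, hold=41.3636 ⇒ V=41.6304 exercise | (k=4,j=2): S=113.0000, (K−S)⁺=29.0800, hold=28.8634 ⇒ V=29.0800 exercise | (k=4,j=3): S=127.1185, (K−S)⁺=14.9615, hold=16.4028 ⇒ V=16.4028 continue | (k=4,j=4): S=143.0011, (K−S)⁺=0.0000, hold=6.8562 ⇒ V=6.8562 continue  boundary S*=113.0000
step 3: (k=3,j=0): S=94.7072, (K−S)⁺=47.3728, hold=47.1060 ⇒ V=47.3728 exercise | (k=3,j=1): S=106.5401, (K−S)⁺=35.5399, hold=35.2730 ⇒ V=35.5399 exercise | (k=3,j=2): S=119.8516, (K−S)⁺=22.2284, hold=22.6827 ⇒ V=22.6827 continue | (k=3,j=3): S=134.8261, (K−S)⁺=7.2539, hold=11.5956 ⇒ V=11.5956 continue  boundary S*=106.5401
step 2: (k=2,j=0): S=100.4496, (K−S)⁺=41.6304, hold=41.3636 ⇒ V=41.6304 exercise | (k=2,j=1): S=113.0000, (K−S)⁺=29.0800, hold=29.0404 ⇒ V=29.0800 exercise | (k=2,j=2): S=127.1185, (K−S)⁺=14.9615, hold=17.0930 ⇒ V=17.0930 continue  boundary S*=113.0000
step 1: (k=1,j=0): S=106.5401, (K−S)⁺=35.5399, hold=35.2730 ⇒ V=35.5399 exercise | (k=1,j=1): S=119.8516, (K−S)⁺=22.2284, hold=23.0281 ⇒ V=23.0281 continue  boundary S*=106.5401
step 0: (k=0,j=0): S=113.0000, (K−S)⁺=29.0800, hold=29.2132 ⇒ V=29.2132 continue  boundary S*=-

price = 29.2132
boundary = - 106.5401 113.0000 106.5401 113.0000 106.5401 113.0000 119.8516 127.1185
tree:
29.2132
35.5399 23.0281
41.6304 29.0800 17.0930
47.3728 35.5399 22.6827 11.5956
52.7870 41.6304 29.0800 16.4028 6.8562
57.8916 47.3728 35.5399 22.3289 10.5682 3.1887
62.7044 52.7870 41.6304 29.0800 15.6956 5.5062 0.8948
67.2420 57.8916 47.3728 35.5399 22.2284 9.2545 1.7976 0.0000
71.5203 62.7044 52.7870 41.6304 29.0800 14.9615 3.6110 0.0000 0.0000
75.5540 67.2420 57.8916 47.3728 35.5399 22.2284 7.2539 0.0000 0.0000 0.0000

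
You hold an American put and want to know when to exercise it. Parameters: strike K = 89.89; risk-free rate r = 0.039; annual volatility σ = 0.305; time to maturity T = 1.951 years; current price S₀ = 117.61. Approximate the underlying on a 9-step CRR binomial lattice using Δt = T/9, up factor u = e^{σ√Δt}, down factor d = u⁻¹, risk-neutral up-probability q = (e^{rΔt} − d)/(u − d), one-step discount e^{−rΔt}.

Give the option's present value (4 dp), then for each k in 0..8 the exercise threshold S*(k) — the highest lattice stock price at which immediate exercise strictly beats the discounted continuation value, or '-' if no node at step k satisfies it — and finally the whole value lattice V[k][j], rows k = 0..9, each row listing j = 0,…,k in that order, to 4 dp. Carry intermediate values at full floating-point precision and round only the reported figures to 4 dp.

price = 5.3860
boundary = - - - - - 57.8205 50.1660 57.8205 66.6430
tree:
5.3860
8.1569 2.6443
12.0497 4.3153 0.9805
17.2930 6.8935 1.7524 0.2078
24.0016 10.7280 3.0898 0.4144 0.0000
32.0695 16.1616 5.3544 0.8265 0.0000 0.0000
39.7240 23.3686 9.0675 1.6485 0.0000 0.0000 0.0000
46.3652 32.0695 14.8702 3.2878 0.0000 0.0000 0.0000 0.0000
52.1272 39.7240 23.2470 6.5574 0.0000 0.0000 0.0000 0.0000 0.0000
57.1264 46.3652 32.0695 13.0784 0.0000 0.0000 0.0000 0.0000 0.0000 0.0000

Δt=0.21678  u=1.15258  d=0.86762  q=0.49435  discount=0.99158
step 9 (expiry): payoffs max(K−S,0) = 57.1264 46.3652 32.0695 13.0784 0.0000 0.0000 0.0000 0.0000 0.0000 0.0000
step 8: (k=8,j=0): S=37.7628, (K−S)⁺=52.1272, hold=51.3704 ⇒ V=52.1272 exercise | (k=8,j=1): S=50.1660, (K−S)⁺=39.7240, hold=38.9673 ⇒ V=39.7240 exercise | (k=8,j=2): S=66.6430, (K−S)⁺=23.2470, hold=22.4903 ⇒ V=23.2470 exercise | (k=8,j=3): S=88.5318, (K−S)⁺=1.3582, hold=6.5574 ⇒ V=6.5574 continue | (k=8,j=4): S=117.6100, (K−S)⁺=0.0000, hold=0.0000 ⇒ V=0.0000 continue | (k=8,j=5): S=156.2389, (K−S)⁺=0.0000, hold=0.0000 ⇒ V=0.0000 continue | (k=8,j=6): S=207.5555, (K−S)⁺=0.0000, hold=0.0000 ⇒ V=0.0000 continue | (k=8,j=7): S=275.7270, (K−S)⁺=0.0000, hold=0.0000 ⇒ V=0.0000 continue | (k=8,j=8): S=366.2893, (K−S)⁺=0.0000, hold=0.0000 ⇒ V=0.0000 continue  boundary S*=66.6430
step 7: (k=7,j=0): S=43.5248, (K−S)⁺=46.3652, hold=45.6084 ⇒ V=46.3652 exercise | (k=7,j=1): S=57.8205, (K−S)⁺=32.0695, hold=31.3128 ⇒ V=32.0695 exercise | (k=7,j=2): S=76.8116, (K−S)⁺=13.0784, hold=14.8702 ⇒ V=14.8702 continue | (k=7,j=3): S=102.0403, (K−S)⁺=0.0000, hold=3.2878 ⇒ V=3.2878 continue | (k=7,j=4): S=135.5554, (K−S)⁺=0.0000, hold=0.0000 ⇒ V=0.0000 continue | (k=7,j=5): S=180.0784, (K−S)⁺=0.0000, hold=0.0000 ⇒ V=0.0000 continue | (k=7,j=6): S=239.2251, (K−S)⁺=0.0000, hold=0.0000 ⇒ V=0.0000 continue | (k=7,j=7): S=317.7984, (K−S)⁺=0.0000, hold=0.0000 ⇒ V=0.0000 continue  boundary S*=57.8205
step 6: (k=6,j=0): S=50.1660, (K−S)⁺=39.7240, hold=38.9673 ⇒ V=39.7240 exercise | (k=6,j=1): S=66.6430, (K−S)⁺=23.2470, hold=23.3686 ⇒ V=23.3686 continue | (k=6,j=2): S=88.5318, (K−S)⁺=1.3582, hold=9.0675 ⇒ V=9.0675 continue | (k=6,j=3): S=117.6100, (K−S)⁺=0.0000, hold=1.6485 ⇒ V=1.6485 continue | (k=6,j=4): S=156.2389, (K−S)⁺=0.0000, hold=0.0000 ⇒ V=0.0000 continue | (k=6,j=5): S=207.5555, (K−S)⁺=0.0000, hold=0.0000 ⇒ V=0.0000 continue | (k=6,j=6): S=275.7270, (K−S)⁺=0.0000, hold=0.0000 ⇒ V=0.0000 continue  boundary S*=50.1660
step 5: (k=5,j=0): S=57.8205, (K−S)⁺=32.0695, hold=31.3724 ⇒ V=32.0695 exercise | (k=5,j=1): S=76.8116, (K−S)⁺=13.0784, hold=16.1616 ⇒ V=16.1616 continue | (k=5,j=2): S=102.0403, (K−S)⁺=0.0000, hold=5.3544 ⇒ V=5.3544 continue | (k=5,j=3): S=135.5554, (K−S)⁺=0.0000, hold=0.8265 ⇒ V=0.8265 continue | (k=5,j=4): S=180.0784, (K−S)⁺=0.0000, hold=0.0000 ⇒ V=0.0000 continue | (k=5,j=5): S=239.2251, (K−S)⁺=0.0000, hold=0.0000 ⇒ V=0.0000 continue  boundary S*=57.8205
step 4: (k=4,j=0): S=66.6430, (K−S)⁺=23.2470, hold=24.0016 ⇒ V=24.0016 continue | (k=4,j=1): S=88.5318, (K−S)⁺=1.3582, hold=10.7280 ⇒ V=10.7280 continue | (k=4,j=2): S=117.6100, (K−S)⁺=0.0000, hold=3.0898 ⇒ V=3.0898 continue | (k=4,j=3): S=156.2389, (K−S)⁺=0.0000, hold=0.4144 ⇒ V=0.4144 continue | (k=4,j=4): S=207.5555, (K−S)⁺=0.0000, hold=0.0000 ⇒ V=0.0000 continue  boundary S*=-
step 3: (k=3,j=0): S=76.8116, (K−S)⁺=13.0784, hold=17.2930 ⇒ V=17.2930 continue | (k=3,j=1): S=102.0403, (K−S)⁺=0.0000, hold=6.8935 ⇒ V=6.8935 continue | (k=3,j=2): S=135.5554, (K−S)⁺=0.0000, hold=1.7524 ⇒ V=1.7524 continue | (k=3,j=3): S=180.0784, (K−S)⁺=0.0000, hold=0.2078 ⇒ V=0.2078 continue  boundary S*=-
step 2: (k=2,j=0): S=88.5318, (K−S)⁺=1.3582, hold=12.0497 ⇒ V=12.0497 continue | (k=2,j=1): S=117.6100, (K−S)⁺=0.0000, hold=4.3153 ⇒ V=4.3153 continue | (k=2,j=2): S=156.2389, (K−S)⁺=0.0000, hold=0.9805 ⇒ V=0.9805 continue  boundary S*=-
step 1: (k=1,j=0): S=102.0403, (K−S)⁺=0.0000, hold=8.1569 ⇒ V=8.1569 continue | (k=1,j=1): S=135.5554, (K−S)⁺=0.0000, hold=2.6443 ⇒ V=2.6443 continue  boundary S*=-
step 0: (k=0,j=0): S=117.6100, (K−S)⁺=0.0000, hold=5.3860 ⇒ V=5.3860 continue  boundary S*=-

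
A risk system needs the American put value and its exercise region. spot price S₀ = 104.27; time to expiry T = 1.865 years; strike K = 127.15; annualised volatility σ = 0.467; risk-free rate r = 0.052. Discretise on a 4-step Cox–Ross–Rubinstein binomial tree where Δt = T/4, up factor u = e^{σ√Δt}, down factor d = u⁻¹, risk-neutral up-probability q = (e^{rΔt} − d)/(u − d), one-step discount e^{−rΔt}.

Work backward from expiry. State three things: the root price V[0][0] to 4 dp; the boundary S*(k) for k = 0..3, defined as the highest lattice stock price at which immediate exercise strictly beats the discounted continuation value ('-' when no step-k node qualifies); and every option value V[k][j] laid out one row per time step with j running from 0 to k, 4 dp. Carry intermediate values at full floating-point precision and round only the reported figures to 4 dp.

price = 36.7781
boundary = - - 55.1042 75.8005
tree:
36.7781
52.6285 20.0471
72.0458 32.5377 6.3846
87.0913 51.3495 12.0864 0.0000
98.0288 72.0458 22.8800 0.0000 0.0000

Δt=0.46625  u=1.37559  d=0.72696  q=0.45878  discount=0.97605
step 4 (expiry): payoffs max(K−S,0) = 98.0288 72.0458 22.8800 0.0000 0.0000
step 3: (k=3,j=0): S=40.0587, (K−S)⁺=87.0913, hold=84.0456 ⇒ V=87.0913 exercise | (k=3,j=1): S=75.8005, (K−S)⁺=51.3495, hold=48.3039 ⇒ V=51.3495 exercise | (k=3,j=2): S=143.4323, (K−S)⁺=0.0000, hold=12.0864 ⇒ V=12.0864 continue | (k=3,j=3): S=271.4075, (K−S)⁺=0.0000, hold=0.0000 ⇒ V=0.0000 continue  boundary S*=75.8005
step 2: (k=2,j=0): S=55.1042, (K−S)⁺=72.0458, hold=69.0002 ⇒ V=72.0458 exercise | (k=2,j=1): S=104.2700, (K−S)⁺=22.8800, hold=32.5377 ⇒ V=32.5377 continue | (k=2,j=2): S=197.3033, (K−S)⁺=0.0000, hold=6.3846 ⇒ V=6.3846 continue  boundary S*=55.1042
step 1: (k=1,j=0): S=75.8005, (K−S)⁺=51.3495, hold=52.6285 ⇒ V=52.6285 continue | (k=1,j=1): S=143.4323, (K−S)⁺=0.0000, hold=20.0471 ⇒ V=20.0471 continue  boundary S*=-
step 0: (k=0,j=0): S=104.2700, (K−S)⁺=22.8800, hold=36.7781 ⇒ V=36.7781 continue  boundary S*=-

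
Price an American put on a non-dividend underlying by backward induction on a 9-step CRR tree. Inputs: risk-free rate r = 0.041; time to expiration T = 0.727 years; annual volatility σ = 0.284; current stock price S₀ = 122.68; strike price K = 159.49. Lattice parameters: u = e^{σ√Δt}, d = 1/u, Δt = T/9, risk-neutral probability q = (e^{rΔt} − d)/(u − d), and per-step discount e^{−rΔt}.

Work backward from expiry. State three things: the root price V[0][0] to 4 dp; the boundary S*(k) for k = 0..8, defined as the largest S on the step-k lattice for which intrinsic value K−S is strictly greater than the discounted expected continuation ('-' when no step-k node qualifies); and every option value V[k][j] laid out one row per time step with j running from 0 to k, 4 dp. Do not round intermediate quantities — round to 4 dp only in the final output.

Δt=0.08078, u=1.08406, d=0.92245, q=0.50036, disc=e^(-rΔt)=0.99669
k=9 terminal: V=max(K-S,0) → 100.1593 89.7648 77.5494 63.1938 46.3232 26.4970 3.1974 0.0000 0.0000 0.0000
k=8: j=0 S=64.3183 intr=95.1717 cont=94.6443 V=95.1717[EX]; j=1 S=75.5865 intr=83.9035 cont=83.3761 V=83.9035[EX]; j=2 S=88.8289 intr=70.6611 cont=70.1338 V=70.6611[EX]; j=3 S=104.3912 intr=55.0988 cont=54.5714 V=55.0988[EX]; j=4 S=122.6800 intr=36.8100 cont=36.2827 V=36.8100[EX]; j=5 S=144.1729 intr=15.3171 cont=14.7898 V=15.3171[EX]; j=6 S=169.4312 intr=0.0000 cont=1.5923 V=1.5923[hold]; j=7 S=199.1146 intr=0.0000 cont=0.0000 V=0.0000[hold]; j=8 S=233.9984 intr=0.0000 cont=0.0000 V=0.0000[hold]  S*(8)=144.1729
k=7: j=0 S=69.7252 intr=89.7648 cont=89.2375 V=89.7648[EX]; j=1 S=81.9406 intr=77.5494 cont=77.0220 V=77.5494[EX]; j=2 S=96.2962 intr=63.1938 cont=62.6665 V=63.1938[EX]; j=3 S=113.1668 intr=46.3232 cont=45.7959 V=46.3232[EX]; j=4 S=132.9930 intr=26.4970 cont=25.9697 V=26.4970[EX]; j=5 S=156.2926 intr=3.1974 cont=8.4218 V=8.4218[hold]; j=6 S=183.6742 intr=0.0000 cont=0.7929 V=0.7929[hold]; j=7 S=215.8530 intr=0.0000 cont=0.0000 V=0.0000[hold]  S*(7)=132.9930
k=6: j=0 S=75.5865 intr=83.9035 cont=83.3761 V=83.9035[EX]; j=1 S=88.8289 intr=70.6611 cont=70.1338 V=70.6611[EX]; j=2 S=104.3912 intr=55.0988 cont=54.5714 V=55.0988[EX]; j=3 S=122.6800 intr=36.8100 cont=36.2827 V=36.8100[EX]; j=4 S=144.1729 intr=15.3171 cont=17.3952 V=17.3952[hold]; j=5 S=169.4312 intr=0.0000 cont=4.5894 V=4.5894[hold]; j=6 S=199.1146 intr=0.0000 cont=0.3949 V=0.3949[hold]  S*(6)=122.6800
k=5: j=0 S=81.9406 intr=77.5494 cont=77.0220 V=77.5494[EX]; j=1 S=96.2962 intr=63.1938 cont=62.6665 V=63.1938[EX]; j=2 S=113.1668 intr=46.3232 cont=45.7959 V=46.3232[EX]; j=3 S=132.9930 intr=26.4970 cont=27.0061 V=27.0061[hold]; j=4 S=156.2926 intr=3.1974 cont=10.9514 V=10.9514[hold]; j=5 S=183.6742 intr=0.0000 cont=2.4824 V=2.4824[hold]  S*(5)=113.1668
k=4: j=0 S=88.8289 intr=70.6611 cont=70.1338 V=70.6611[EX]; j=1 S=104.3912 intr=55.0988 cont=54.5714 V=55.0988[EX]; j=2 S=122.6800 intr=36.8100 cont=36.5365 V=36.8100[EX]; j=3 S=144.1729 intr=15.3171 cont=18.9102 V=18.9102[hold]; j=4 S=169.4312 intr=0.0000 cont=6.6917 V=6.6917[hold]  S*(4)=122.6800
k=3: j=0 S=96.2962 intr=63.1938 cont=62.6665 V=63.1938[EX]; j=1 S=113.1668 intr=46.3232 cont=45.7959 V=46.3232[EX]; j=2 S=132.9930 intr=26.4970 cont=27.7616 V=27.7616[hold]; j=3 S=156.2926 intr=3.1974 cont=12.7543 V=12.7543[hold]  S*(3)=113.1668
k=2: j=0 S=104.3912 intr=55.0988 cont=54.5714 V=55.0988[EX]; j=1 S=122.6800 intr=36.8100 cont=36.9133 V=36.9133[hold]; j=2 S=144.1729 intr=15.3171 cont=20.1856 V=20.1856[hold]  S*(2)=104.3912
k=1: j=0 S=113.1668 intr=46.3232 cont=45.8474 V=46.3232[EX]; j=1 S=132.9930 intr=26.4970 cont=28.4491 V=28.4491[hold]  S*(1)=113.1668
k=0: j=0 S=122.6800 intr=36.8100 cont=37.2561 V=37.2561[hold]  S*(0)=-

price = 37.2561
boundary = - 113.1668 104.3912 113.1668 122.6800 113.1668 122.6800 132.9930 144.1729
tree:
37.2561
46.3232 28.4491
55.0988 36.9133 20.1856
63.1938 46.3232 27.7616 12.7543
70.6611 55.0988 36.8100 18.9102 6.6917
77.5494 63.1938 46.3232 27.0061 10.9514 2.4824
83.9035 70.6611 55.0988 36.8100 17.3952 4.5894 0.3949
89.7648 77.5494 63.1938 46.3232 26.4970 8.4218 0.7929 0.0000
95.1717 83.9035 70.6611 55.0988 36.8100 15.3171 1.5923 0.0000 0.0000
100.1593 89.7648 77.5494 63.1938 46.3232 26.4970 3.1974 0.0000 0.0000 0.0000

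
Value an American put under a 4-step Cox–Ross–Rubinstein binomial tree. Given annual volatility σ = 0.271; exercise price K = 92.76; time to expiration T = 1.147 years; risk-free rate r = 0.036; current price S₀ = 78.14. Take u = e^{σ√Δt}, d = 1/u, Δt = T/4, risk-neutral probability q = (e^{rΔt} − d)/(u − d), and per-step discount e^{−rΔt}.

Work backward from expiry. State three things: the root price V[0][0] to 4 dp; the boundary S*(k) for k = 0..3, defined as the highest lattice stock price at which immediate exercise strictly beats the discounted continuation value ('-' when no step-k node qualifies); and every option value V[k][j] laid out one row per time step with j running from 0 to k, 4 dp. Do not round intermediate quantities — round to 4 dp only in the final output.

price = 17.2811
boundary = - 67.5849 58.4555 67.5849
tree:
17.2811
25.1751 9.7274
34.3045 16.0533 3.5888
42.2006 25.1751 7.2435 0.0000
49.0302 34.3045 14.6200 0.0000 0.0000

Δt=0.28675  u=1.15618  d=0.86492  q=0.49941  discount=0.98973
step 4 (expiry): payoffs max(K−S,0) = 49.0302 34.3045 14.6200 0.0000 0.0000
step 3: (k=3,j=0): S=50.5594, (K−S)⁺=42.2006, hold=41.2480 ⇒ V=42.2006 exercise | (k=3,j=1): S=67.5849, (K−S)⁺=25.1751, hold=24.2225 ⇒ V=25.1751 exercise | (k=3,j=2): S=90.3436, (K−S)⁺=2.4164, hold=7.2435 ⇒ V=7.2435 continue | (k=3,j=3): S=120.7661, (K−S)⁺=0.0000, hold=0.0000 ⇒ V=0.0000 continue  boundary S*=67.5849
step 2: (k=2,j=0): S=58.4555, (K−S)⁺=34.3045, hold=33.3518 ⇒ V=34.3045 exercise | (k=2,j=1): S=78.1400, (K−S)⁺=14.6200, hold=16.0533 ⇒ V=16.0533 continue | (k=2,j=2): S=104.4531, (K−S)⁺=0.0000, hold=3.5888 ⇒ V=3.5888 continue  boundary S*=58.4555
step 1: (k=1,j=0): S=67.5849, (K−S)⁺=25.1751, hold=24.9309 ⇒ V=25.1751 exercise | (k=1,j=1): S=90.3436, (K−S)⁺=2.4164, hold=9.7274 ⇒ V=9.7274 continue  boundary S*=67.5849
step 0: (k=0,j=0): S=78.1400, (K−S)⁺=14.6200, hold=17.2811 ⇒ V=17.2811 continue  boundary S*=-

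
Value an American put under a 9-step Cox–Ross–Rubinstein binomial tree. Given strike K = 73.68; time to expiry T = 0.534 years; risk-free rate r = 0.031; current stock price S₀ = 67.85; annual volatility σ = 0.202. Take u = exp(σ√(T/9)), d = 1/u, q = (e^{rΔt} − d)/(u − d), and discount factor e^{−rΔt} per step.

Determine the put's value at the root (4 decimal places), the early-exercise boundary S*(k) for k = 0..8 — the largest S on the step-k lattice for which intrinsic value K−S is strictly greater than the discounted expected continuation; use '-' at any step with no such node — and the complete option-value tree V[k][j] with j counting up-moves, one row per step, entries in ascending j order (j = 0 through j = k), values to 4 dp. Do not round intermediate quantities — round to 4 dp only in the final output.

price = 7.1710
boundary = - - 61.4910 58.5387 61.4910 58.5387 61.4910 64.5923 67.8500
tree:
7.1710
9.4905 4.9362
12.1890 6.8947 3.0452
15.1413 9.3292 4.5468 1.5926
17.9520 12.1890 6.5757 2.5857 0.6304
20.6276 15.1413 9.1557 4.0847 1.1340 0.1419
23.1749 17.9520 12.1890 6.2325 2.0061 0.2880 0.0000
25.5998 20.6276 15.1413 9.0877 3.4721 0.5845 0.0000 0.0000
27.9083 23.1749 17.9520 12.1890 5.8300 1.1864 0.0000 0.0000 0.0000
30.1059 25.5998 20.6276 15.1413 9.0877 2.4080 0.0000 0.0000 0.0000 0.0000

Δt=0.05933  u=1.05043  d=0.95199  q=0.50640  discount=0.99816
step 9 (expiry): payoffs max(K−S,0) = 30.1059 25.5998 20.6276 15.1413 9.0877 2.4080 0.0000 0.0000 0.0000 0.0000
step 8: (k=8,j=0): S=45.7717, (K−S)⁺=27.9083, hold=27.7729 ⇒ V=27.9083 exercise | (k=8,j=1): S=50.5051, (K−S)⁺=23.1749, hold=23.0395 ⇒ V=23.1749 exercise | (k=8,j=2): S=55.7280, (K−S)⁺=17.9520, hold=17.8166 ⇒ V=17.9520 exercise | (k=8,j=3): S=61.4910, (K−S)⁺=12.1890, hold=12.0536 ⇒ V=12.1890 exercise | (k=8,j=4): S=67.8500, (K−S)⁺=5.8300, hold=5.6946 ⇒ V=5.8300 exercise | (k=8,j=5): S=74.8666, (K−S)⁺=0.0000, hold=1.1864 ⇒ V=1.1864 continue | (k=8,j=6): S=82.6087, (K−S)⁺=0.0000, hold=0.0000 ⇒ V=0.0000 continue | (k=8,j=7): S=91.1516, (K−S)⁺=0.0000, hold=0.0000 ⇒ V=0.0000 continue | (k=8,j=8): S=100.5778, (K−S)⁺=0.0000, hold=0.0000 ⇒ V=0.0000 continue  boundary S*=67.8500
step 7: (k=7,j=0): S=48.0802, (K−S)⁺=25.5998, hold=25.4644 ⇒ V=25.5998 exercise | (k=7,j=1): S=53.0524, (K−S)⁺=20.6276, hold=20.4923 ⇒ V=20.6276 exercise | (k=7,j=2): S=58.5387, (K−S)⁺=15.1413, hold=15.0059 ⇒ V=15.1413 exercise | (k=7,j=3): S=64.5923, (K−S)⁺=9.0877, hold=8.9523 ⇒ V=9.0877 exercise | (k=7,j=4): S=71.2720, (K−S)⁺=2.4080, hold=3.4721 ⇒ V=3.4721 continue | (k=7,j=5): S=78.6424, (K−S)⁺=0.0000, hold=0.5845 ⇒ V=0.5845 continue | (k=7,j=6): S=86.7751, (K−S)⁺=0.0000, hold=0.0000 ⇒ V=0.0000 continue | (k=7,j=7): S=95.7488, (K−S)⁺=0.0000, hold=0.0000 ⇒ V=0.0000 continue  boundary S*=64.5923
step 6: (k=6,j=0): S=50.5051, (K−S)⁺=23.1749, hold=23.0395 ⇒ V=23.1749 exercise | (k=6,j=1): S=55.7280, (K−S)⁺=17.9520, hold=17.8166 ⇒ V=17.9520 exercise | (k=6,j=2): S=61.4910, (K−S)⁺=12.1890, hold=12.0536 ⇒ V=12.1890 exercise | (k=6,j=3): S=67.8500, (K−S)⁺=5.8300, hold=6.2325 ⇒ V=6.2325 continue | (k=6,j=4): S=74.8666, (K−S)⁺=0.0000, hold=2.0061 ⇒ V=2.0061 continue | (k=6,j=5): S=82.6087, (K−S)⁺=0.0000, hold=0.2880 ⇒ V=0.2880 continue | (k=6,j=6): S=91.1516, (K−S)⁺=0.0000, hold=0.0000 ⇒ V=0.0000 continue  boundary S*=61.4910
step 5: (k=5,j=0): S=53.0524, (K−S)⁺=20.6276, hold=20.4923 ⇒ V=20.6276 exercise | (k=5,j=1): S=58.5387, (K−S)⁺=15.1413, hold=15.0059 ⇒ V=15.1413 exercise | (k=5,j=2): S=64.5923, (K−S)⁺=9.0877, hold=9.1557 ⇒ V=9.1557 continue | (k=5,j=3): S=71.2720, (K−S)⁺=2.4080, hold=4.0847 ⇒ V=4.0847 continue | (k=5,j=4): S=78.6424, (K−S)⁺=0.0000, hold=1.1340 ⇒ V=1.1340 continue | (k=5,j=5): S=86.7751, (K−S)⁺=0.0000, hold=0.1419 ⇒ V=0.1419 continue  boundary S*=58.5387
step 4: (k=4,j=0): S=55.7280, (K−S)⁺=17.9520, hold=17.8166 ⇒ V=17.9520 exercise | (k=4,j=1): S=61.4910, (K−S)⁺=12.1890, hold=12.0880 ⇒ V=12.1890 exercise | (k=4,j=2): S=67.8500, (K−S)⁺=5.8300, hold=6.5757 ⇒ V=6.5757 continue | (k=4,j=3): S=74.8666, (K−S)⁺=0.0000, hold=2.5857 ⇒ V=2.5857 continue | (k=4,j=4): S=82.6087, (K−S)⁺=0.0000, hold=0.6304 ⇒ V=0.6304 continue  boundary S*=61.4910
step 3: (k=3,j=0): S=58.5387, (K−S)⁺=15.1413, hold=15.0059 ⇒ V=15.1413 exercise | (k=3,j=1): S=64.5923, (K−S)⁺=9.0877, hold=9.3292 ⇒ V=9.3292 continue | (k=3,j=2): S=71.2720, (K−S)⁺=2.4080, hold=4.5468 ⇒ V=4.5468 continue | (k=3,j=3): S=78.6424, (K−S)⁺=0.0000, hold=1.5926 ⇒ V=1.5926 continue  boundary S*=58.5387
step 2: (k=2,j=0): S=61.4910, (K−S)⁺=12.1890, hold=12.1756 ⇒ V=12.1890 exercise | (k=2,j=1): S=67.8500, (K−S)⁺=5.8300, hold=6.8947 ⇒ V=6.8947 continue | (k=2,j=2): S=74.8666, (K−S)⁺=0.0000, hold=3.0452 ⇒ V=3.0452 continue  boundary S*=61.4910
step 1: (k=1,j=0): S=64.5923, (K−S)⁺=9.0877, hold=9.4905 ⇒ V=9.4905 continue | (k=1,j=1): S=71.2720, (K−S)⁺=2.4080, hold=4.9362 ⇒ V=4.9362 continue  boundary S*=-
step 0: (k=0,j=0): S=67.8500, (K−S)⁺=5.8300, hold=7.1710 ⇒ V=7.1710 continue  boundary S*=-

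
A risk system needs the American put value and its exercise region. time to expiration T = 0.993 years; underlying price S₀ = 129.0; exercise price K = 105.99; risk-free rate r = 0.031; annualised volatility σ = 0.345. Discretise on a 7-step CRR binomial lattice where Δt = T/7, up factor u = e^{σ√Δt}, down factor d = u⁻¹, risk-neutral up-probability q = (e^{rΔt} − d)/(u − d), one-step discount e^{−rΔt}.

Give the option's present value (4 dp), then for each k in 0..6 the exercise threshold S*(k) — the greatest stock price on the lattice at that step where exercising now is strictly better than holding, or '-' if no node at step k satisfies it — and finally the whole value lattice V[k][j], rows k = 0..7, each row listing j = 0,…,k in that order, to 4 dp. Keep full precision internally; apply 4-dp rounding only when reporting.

price = 6.2077
boundary = - - - - - 67.3639 76.7114
tree:
6.2077
9.6100 2.6438
14.4689 4.5271 0.6638
21.0430 7.6049 1.2932 0.0000
29.2992 12.4489 2.5196 0.0000 0.0000
38.6261 19.6410 4.9090 0.0000 0.0000 0.0000
46.8345 29.2786 9.5642 0.0000 0.0000 0.0000 0.0000
54.0428 38.6261 18.6341 0.0000 0.0000 0.0000 0.0000 0.0000

params: Δt=0.14186 u=1.13876 d=0.87815 q=0.48447 e^(-rΔt)=0.99561
t_7 payoffs: 54.0428 38.6261 18.6341 0.0000 0.0000 0.0000 0.0000 0.0000
t_6: node(6,0) S=59.1555 payoff=46.8345 vs cont=46.3695 → 46.8345 [stop]  node(6,1) S=76.7114 payoff=29.2786 vs cont=28.8135 → 29.2786 [stop]  node(6,2) S=99.4775 payoff=6.5125 vs cont=9.5642 → 9.5642 [wait]  node(6,3) S=129.0000 payoff=0.0000 vs cont=0.0000 → 0.0000 [wait]  node(6,4) S=167.2841 payoff=0.0000 vs cont=0.0000 → 0.0000 [wait]  node(6,5) S=216.9300 payoff=0.0000 vs cont=0.0000 → 0.0000 [wait]  node(6,6) S=281.3096 payoff=0.0000 vs cont=0.0000 → 0.0000 [wait]  ⇒ S*(6)=76.7114
t_5: node(5,0) S=67.3639 payoff=38.6261 vs cont=38.1610 → 38.6261 [stop]  node(5,1) S=87.3559 payoff=18.6341 vs cont=19.6410 → 19.6410 [wait]  node(5,2) S=113.2810 payoff=0.0000 vs cont=4.9090 → 4.9090 [wait]  node(5,3) S=146.9001 payoff=0.0000 vs cont=0.0000 → 0.0000 [wait]  node(5,4) S=190.4965 payoff=0.0000 vs cont=0.0000 → 0.0000 [wait]  node(5,5) S=247.0313 payoff=0.0000 vs cont=0.0000 → 0.0000 [wait]  ⇒ S*(5)=67.3639
t_4: node(4,0) S=76.7114 payoff=29.2786 vs cont=29.2992 → 29.2992 [wait]  node(4,1) S=99.4775 payoff=6.5125 vs cont=12.4489 → 12.4489 [wait]  node(4,2) S=129.0000 payoff=0.0000 vs cont=2.5196 → 2.5196 [wait]  node(4,3) S=167.2841 payoff=0.0000 vs cont=0.0000 → 0.0000 [wait]  node(4,4) S=216.9300 payoff=0.0000 vs cont=0.0000 → 0.0000 [wait]  ⇒ S*(4)=-
t_3: node(3,0) S=87.3559 payoff=18.6341 vs cont=21.0430 → 21.0430 [wait]  node(3,1) S=113.2810 payoff=0.0000 vs cont=7.6049 → 7.6049 [wait]  node(3,2) S=146.9001 payoff=0.0000 vs cont=1.2932 → 1.2932 [wait]  node(3,3) S=190.4965 payoff=0.0000 vs cont=0.0000 → 0.0000 [wait]  ⇒ S*(3)=-
t_2: node(2,0) S=99.4775 payoff=6.5125 vs cont=14.4689 → 14.4689 [wait]  node(2,1) S=129.0000 payoff=0.0000 vs cont=4.5271 → 4.5271 [wait]  node(2,2) S=167.2841 payoff=0.0000 vs cont=0.6638 → 0.6638 [wait]  ⇒ S*(2)=-
t_1: node(1,0) S=113.2810 payoff=0.0000 vs cont=9.6100 → 9.6100 [wait]  node(1,1) S=146.9001 payoff=0.0000 vs cont=2.6438 → 2.6438 [wait]  ⇒ S*(1)=-
t_0: node(0,0) S=129.0000 payoff=0.0000 vs cont=6.2077 → 6.2077 [wait]  ⇒ S*(0)=-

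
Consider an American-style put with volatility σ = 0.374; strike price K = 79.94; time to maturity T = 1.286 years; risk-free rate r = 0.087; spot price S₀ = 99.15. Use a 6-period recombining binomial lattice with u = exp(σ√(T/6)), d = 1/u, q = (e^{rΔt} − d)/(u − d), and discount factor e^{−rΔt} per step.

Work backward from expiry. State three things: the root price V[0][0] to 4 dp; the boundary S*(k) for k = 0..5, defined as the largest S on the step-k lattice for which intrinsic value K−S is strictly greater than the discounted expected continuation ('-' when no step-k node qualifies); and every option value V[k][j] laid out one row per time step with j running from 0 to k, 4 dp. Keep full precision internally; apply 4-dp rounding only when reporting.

params: Δt=0.21433 u=1.18904 d=0.84101 q=0.51090 e^(-rΔt)=0.98153
t_6 payoffs: 44.8559 30.3374 9.8108 0.0000 0.0000 0.0000 0.0000
t_5: node(5,0) S=41.7165 payoff=38.2235 vs cont=36.7467 → 38.2235 [stop]  node(5,1) S=58.9796 payoff=20.9604 vs cont=19.4836 → 20.9604 [stop]  node(5,2) S=83.3865 payoff=0.0000 vs cont=4.7098 → 4.7098 [wait]  node(5,3) S=117.8935 payoff=0.0000 vs cont=0.0000 → 0.0000 [wait]  node(5,4) S=166.6801 payoff=0.0000 vs cont=0.0000 → 0.0000 [wait]  node(5,5) S=235.6557 payoff=0.0000 vs cont=0.0000 → 0.0000 [wait]  ⇒ S*(5)=58.9796
t_4: node(4,0) S=49.6026 payoff=30.3374 vs cont=28.8606 → 30.3374 [stop]  node(4,1) S=70.1292 payoff=9.8108 vs cont=12.4241 → 12.4241 [wait]  node(4,2) S=99.1500 payoff=0.0000 vs cont=2.2610 → 2.2610 [wait]  node(4,3) S=140.1802 payoff=0.0000 vs cont=0.0000 → 0.0000 [wait]  node(4,4) S=198.1896 payoff=0.0000 vs cont=0.0000 → 0.0000 [wait]  ⇒ S*(4)=49.6026
t_3: node(3,0) S=58.9796 payoff=20.9604 vs cont=20.7941 → 20.9604 [stop]  node(3,1) S=83.3865 payoff=0.0000 vs cont=7.0981 → 7.0981 [wait]  node(3,2) S=117.8935 payoff=0.0000 vs cont=1.0854 → 1.0854 [wait]  node(3,3) S=166.6801 payoff=0.0000 vs cont=0.0000 → 0.0000 [wait]  ⇒ S*(3)=58.9796
t_2: node(2,0) S=70.1292 payoff=9.8108 vs cont=13.6218 → 13.6218 [wait]  node(2,1) S=99.1500 payoff=0.0000 vs cont=3.9518 → 3.9518 [wait]  node(2,2) S=140.1802 payoff=0.0000 vs cont=0.5211 → 0.5211 [wait]  ⇒ S*(2)=-
t_1: node(1,0) S=83.3865 payoff=0.0000 vs cont=8.5210 → 8.5210 [wait]  node(1,1) S=117.8935 payoff=0.0000 vs cont=2.1584 → 2.1584 [wait]  ⇒ S*(1)=-
t_0: node(0,0) S=99.1500 payoff=0.0000 vs cont=5.1730 → 5.1730 [wait]  ⇒ S*(0)=-

price = 5.1730
boundary = - - - 58.9796 49.6026 58.9796
tree:
5.1730
8.5210 2.1584
13.6218 3.9518 0.5211
20.9604 7.0981 1.0854 0.0000
30.3374 12.4241 2.2610 0.0000 0.0000
38.2235 20.9604 4.7098 0.0000 0.0000 0.0000
44.8559 30.3374 9.8108 0.0000 0.0000 0.0000 0.0000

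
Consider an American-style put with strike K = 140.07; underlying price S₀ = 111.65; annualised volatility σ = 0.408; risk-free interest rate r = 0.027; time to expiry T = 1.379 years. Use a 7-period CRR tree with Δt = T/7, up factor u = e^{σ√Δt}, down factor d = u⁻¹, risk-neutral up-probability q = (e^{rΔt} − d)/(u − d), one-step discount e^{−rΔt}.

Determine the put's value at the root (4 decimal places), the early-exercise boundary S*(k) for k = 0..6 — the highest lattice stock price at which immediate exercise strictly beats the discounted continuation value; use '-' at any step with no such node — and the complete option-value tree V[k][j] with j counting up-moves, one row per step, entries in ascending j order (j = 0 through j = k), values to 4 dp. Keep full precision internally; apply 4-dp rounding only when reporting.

Δt=0.19700  u=1.19852  d=0.83436  q=0.46950  discount=0.99470
step 7 (expiry): payoffs max(K−S,0) = 108.6406 94.9231 75.2185 46.9136 6.2550 0.0000 0.0000 0.0000
step 6: (k=6,j=0): S=37.6688, (K−S)⁺=102.4012, hold=101.6582 ⇒ V=102.4012 exercise | (k=6,j=1): S=54.1096, (K−S)⁺=85.9604, hold=85.2174 ⇒ V=85.9604 exercise | (k=6,j=2): S=77.7260, (K−S)⁺=62.3440, hold=61.6009 ⇒ V=62.3440 exercise | (k=6,j=3): S=111.6500, (K−S)⁺=28.4200, hold=27.6769 ⇒ V=28.4200 exercise | (k=6,j=4): S=160.3803, (K−S)⁺=0.0000, hold=3.3007 ⇒ V=3.3007 continue | (k=6,j=5): S=230.3793, (K−S)⁺=0.0000, hold=0.0000 ⇒ V=0.0000 continue | (k=6,j=6): S=330.9297, (K−S)⁺=0.0000, hold=0.0000 ⇒ V=0.0000 continue  boundary S*=111.6500
step 5: (k=5,j=0): S=45.1469, (K−S)⁺=94.9231, hold=94.1801 ⇒ V=94.9231 exercise | (k=5,j=1): S=64.8515, (K−S)⁺=75.2185, hold=74.4754 ⇒ V=75.2185 exercise | (k=5,j=2): S=93.1564, (K−S)⁺=46.9136, hold=46.1706 ⇒ V=46.9136 exercise | (k=5,j=3): S=133.8150, (K−S)⁺=6.2550, hold=16.5384 ⇒ V=16.5384 continue | (k=5,j=4): S=192.2194, (K−S)⁺=0.0000, hold=1.7417 ⇒ V=1.7417 continue | (k=5,j=5): S=276.1147, (K−S)⁺=0.0000, hold=0.0000 ⇒ V=0.0000 continue  boundary S*=93.1564
step 4: (k=4,j=0): S=54.1096, (K−S)⁺=85.9604, hold=85.2174 ⇒ V=85.9604 exercise | (k=4,j=1): S=77.7260, (K−S)⁺=62.3440, hold=61.6009 ⇒ V=62.3440 exercise | (k=4,j=2): S=111.6500, (K−S)⁺=28.4200, hold=32.4794 ⇒ V=32.4794 continue | (k=4,j=3): S=160.3803, (K−S)⁺=0.0000, hold=9.5405 ⇒ V=9.5405 continue | (k=4,j=4): S=230.3793, (K−S)⁺=0.0000, hold=0.9191 ⇒ V=0.9191 continue  boundary S*=77.7260
step 3: (k=3,j=0): S=64.8515, (K−S)⁺=75.2185, hold=74.4754 ⇒ V=75.2185 exercise | (k=3,j=1): S=93.1564, (K−S)⁺=46.9136, hold=48.0663 ⇒ V=48.0663 continue | (k=3,j=2): S=133.8150, (K−S)⁺=6.2550, hold=21.5945 ⇒ V=21.5945 continue | (k=3,j=3): S=192.2194, (K−S)⁺=0.0000, hold=5.4637 ⇒ V=5.4637 continue  boundary S*=64.8515
step 2: (k=2,j=0): S=77.7260, (K−S)⁺=62.3440, hold=62.1392 ⇒ V=62.3440 exercise | (k=2,j=1): S=111.6500, (K−S)⁺=28.4200, hold=35.4489 ⇒ V=35.4489 continue | (k=2,j=2): S=160.3803, (K−S)⁺=0.0000, hold=13.9468 ⇒ V=13.9468 continue  boundary S*=77.7260
step 1: (k=1,j=0): S=93.1564, (K−S)⁺=46.9136, hold=49.4531 ⇒ V=49.4531 continue | (k=1,j=1): S=133.8150, (K−S)⁺=6.2550, hold=25.2192 ⇒ V=25.2192 continue  boundary S*=-
step 0: (k=0,j=0): S=111.6500, (K−S)⁺=28.4200, hold=37.8734 ⇒ V=37.8734 continue  boundary S*=-

price = 37.8734
boundary = - - 77.7260 64.8515 77.7260 93.1564 111.6500
tree:
37.8734
49.4531 25.2192
62.3440 35.4489 13.9468
75.2185 48.0663 21.5945 5.4637
85.9604 62.3440 32.4794 9.5405 0.9191
94.9231 75.2185 46.9136 16.5384 1.7417 0.0000
102.4012 85.9604 62.3440 28.4200 3.3007 0.0000 0.0000
108.6406 94.9231 75.2185 46.9136 6.2550 0.0000 0.0000 0.0000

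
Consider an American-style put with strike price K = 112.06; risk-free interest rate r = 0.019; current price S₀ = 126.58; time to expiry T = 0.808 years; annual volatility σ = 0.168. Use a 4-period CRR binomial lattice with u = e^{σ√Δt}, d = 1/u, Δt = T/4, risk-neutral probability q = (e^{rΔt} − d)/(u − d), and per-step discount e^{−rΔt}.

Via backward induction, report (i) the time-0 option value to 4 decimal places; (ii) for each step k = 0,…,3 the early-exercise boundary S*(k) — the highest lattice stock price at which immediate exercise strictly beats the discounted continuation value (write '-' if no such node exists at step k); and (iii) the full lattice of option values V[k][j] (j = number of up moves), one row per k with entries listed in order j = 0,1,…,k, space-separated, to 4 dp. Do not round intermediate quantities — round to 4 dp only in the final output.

params: Δt=0.20200 u=1.07843 d=0.92727 q=0.50657 e^(-rΔt)=0.99617
t_4 payoffs: 18.4771 3.2219 0.0000 0.0000 0.0000
t_3: node(3,0) S=100.9227 payoff=11.1373 vs cont=10.7081 → 11.1373 [stop]  node(3,1) S=117.3743 payoff=0.0000 vs cont=1.5837 → 1.5837 [wait]  node(3,2) S=136.5077 payoff=0.0000 vs cont=0.0000 → 0.0000 [wait]  node(3,3) S=158.7601 payoff=0.0000 vs cont=0.0000 → 0.0000 [wait]  ⇒ S*(3)=100.9227
t_2: node(2,0) S=108.8381 payoff=3.2219 vs cont=6.2736 → 6.2736 [wait]  node(2,1) S=126.5800 payoff=0.0000 vs cont=0.7784 → 0.7784 [wait]  node(2,2) S=147.2141 payoff=0.0000 vs cont=0.0000 → 0.0000 [wait]  ⇒ S*(2)=-
t_1: node(1,0) S=117.3743 payoff=0.0000 vs cont=3.4765 → 3.4765 [wait]  node(1,1) S=136.5077 payoff=0.0000 vs cont=0.3826 → 0.3826 [wait]  ⇒ S*(1)=-
t_0: node(0,0) S=126.5800 payoff=0.0000 vs cont=1.9019 → 1.9019 [wait]  ⇒ S*(0)=-

price = 1.9019
boundary = - - - 100.9227
tree:
1.9019
3.4765 0.3826
6.2736 0.7784 0.0000
11.1373 1.5837 0.0000 0.0000
18.4771 3.2219 0.0000 0.0000 0.0000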